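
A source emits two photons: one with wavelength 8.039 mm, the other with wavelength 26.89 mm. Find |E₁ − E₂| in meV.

0.108 meV

Using E = hc/λ: E₁ = 2.4710 × 10^-23 J, E₂ = 7.3873 × 10^-24 J.
|ΔE| = |2.4710 × 10^-23 − 7.3873 × 10^-24| = 1.73 × 10^-23 J = 0.108 meV.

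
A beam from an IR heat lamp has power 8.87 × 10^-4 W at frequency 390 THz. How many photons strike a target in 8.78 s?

Total energy: E_total = P·t = 8.87 × 10^-4 × 8.78 = 0.007788 J.
Per-photon energy: E = 2.584 × 10^-19 J.
N = E_total / E_photon = 3.01 × 10^16.

3.01 × 10^16 photons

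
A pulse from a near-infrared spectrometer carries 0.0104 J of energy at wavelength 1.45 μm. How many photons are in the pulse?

7.59e16 photons

Per-photon energy: E = 1.370e-19 J (from wavelength = 1.45 μm).
N = E_total / E_photon = 0.0104 J / 1.370e-19 J = 7.59e16.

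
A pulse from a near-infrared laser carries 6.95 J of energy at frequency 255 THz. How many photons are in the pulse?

Per-photon energy: E = 1.690 × 10^-19 J (from frequency = 255 THz).
N = E_total / E_photon = 6.95 J / 1.690 × 10^-19 J = 4.11 × 10^19.

4.11 × 10^19 photons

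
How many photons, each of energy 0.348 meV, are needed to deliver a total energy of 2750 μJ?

Per-photon energy: E = 5.576e-23 J (from energy = 0.348 meV).
N = E_total / E_photon = 0.00275 J / 5.576e-23 J = 4.93e19.

4.93e19 photons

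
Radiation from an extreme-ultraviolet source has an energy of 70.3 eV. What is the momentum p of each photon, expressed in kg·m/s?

3.76·10^-26 kg·m/s

Convert to SI: E = 70.3 eV = 1.1263·10^-17 J.
Apply p = E/c: p = 3.757·10^-26 kg·m/s.
So p ≈ 3.76·10^-26 kg·m/s.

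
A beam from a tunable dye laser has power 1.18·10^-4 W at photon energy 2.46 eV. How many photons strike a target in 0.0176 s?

Total energy: E_total = P·t = 1.18·10^-4 × 0.0176 = 2.077·10^-6 J.
Per-photon energy: E = 3.941·10^-19 J.
N = E_total / E_photon = 5.27·10^12.

5.27·10^12 photons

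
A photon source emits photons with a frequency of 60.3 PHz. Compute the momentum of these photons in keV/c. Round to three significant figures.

0.249 keV/c

Convert to SI: f = 60.3 PHz = 6.03e16 Hz.
Apply p = hf/c: p = 1.333e-25 kg·m/s.
Converting to keV/c: p = 0.2494 keV/c ≈ 0.249 keV/c.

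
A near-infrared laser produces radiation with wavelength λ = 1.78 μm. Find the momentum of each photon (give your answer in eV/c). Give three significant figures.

0.697 eV/c

Convert to SI: λ = 1.78 μm = 1.78·10^-6 m.
Since p = h/λ for a photon, p = 3.723·10^-28 kg·m/s.
Converting to eV/c: p = 0.6965 eV/c ≈ 0.697 eV/c.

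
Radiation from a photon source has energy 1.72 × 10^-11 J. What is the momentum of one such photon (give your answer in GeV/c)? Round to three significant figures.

For a photon p = E/c, so p = 5.737 × 10^-20 kg·m/s.
Converting to GeV/c: p = 0.1074 GeV/c ≈ 0.107 GeV/c.

0.107 GeV/c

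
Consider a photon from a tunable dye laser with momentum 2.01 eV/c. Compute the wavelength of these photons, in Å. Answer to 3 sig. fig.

6170 Å

Use h = 6.62607015 × 10^-34 J·s, c = 2.99792458 × 10^8 m/s, 1 eV = 1.602176634 × 10^-19 J.
First convert: p = 2.01 eV/c = 1.0742 × 10^-27 kg·m/s.
For a photon λ = h/p, so λ = 6.168 × 10^-7 m.
Converting to Å: λ = 6168 Å ≈ 6170 Å.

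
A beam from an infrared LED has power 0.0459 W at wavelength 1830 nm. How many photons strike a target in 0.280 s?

Total energy: E_total = P·t = 0.0459 × 0.280 = 0.01285 J.
Per-photon energy: E = 1.085e-19 J.
N = E_total / E_photon = 1.18e17.

1.18e17 photons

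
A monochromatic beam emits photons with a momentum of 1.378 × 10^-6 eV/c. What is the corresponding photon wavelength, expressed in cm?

Take h = 6.62607015 × 10^-34 J·s, c = 2.99792458 × 10^8 m/s, 1 eV = 1.602176634 × 10^-19 J.
First convert: p = 1.378 × 10^-6 eV/c = 7.3644 × 10^-34 kg·m/s.
For a photon λ = h/p, so λ = 0.8997 m.
Converting to cm: λ = 89.97 cm ≈ 90.0 cm.

90.0 cm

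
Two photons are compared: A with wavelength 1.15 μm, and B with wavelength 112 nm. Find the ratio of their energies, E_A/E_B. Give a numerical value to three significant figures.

E_A = 1.727·10^-19 J (from wavelength = 1.15 μm, via E = hc/λ).
E_B = 1.774·10^-18 J (from wavelength = 112 nm, via E = hc/λ).
Ratio = 1.727·10^-19 / 1.774·10^-18 = 0.0974.

0.0974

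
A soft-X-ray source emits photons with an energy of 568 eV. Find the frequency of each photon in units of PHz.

137 PHz

Take h = 6.62607015e-34 J·s, 1 eV = 1.602176634e-19 J.
In SI units: E = 568 eV = 9.1004e-17 J.
Apply f = E/h: f = 1.373e17 Hz.
Converting to PHz: f = 137.3 PHz ≈ 137 PHz.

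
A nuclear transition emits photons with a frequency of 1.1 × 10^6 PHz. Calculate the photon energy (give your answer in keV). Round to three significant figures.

Take h = 6.62607015 × 10^-34 J·s, 1 eV = 1.602176634 × 10^-19 J.
First convert: f = 1.1 × 10^6 PHz = 1.1 × 10^21 Hz.
Since E = hf for a photon, E = 7.289 × 10^-13 J.
Converting to keV: E = 4549 keV ≈ 4550 keV.

4550 keV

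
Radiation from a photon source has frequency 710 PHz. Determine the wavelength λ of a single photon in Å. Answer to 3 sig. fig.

4.22 Å

In SI units: f = 710 PHz = 7.1 × 10^17 Hz.
The photon relation is λ = c/f, giving λ = 4.222 × 10^-10 m.
Converting to Å: λ = 4.222 Å ≈ 4.22 Å.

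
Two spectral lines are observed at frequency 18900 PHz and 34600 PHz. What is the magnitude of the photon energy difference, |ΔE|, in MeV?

0.0649 MeV

Using E = hf: E₁ = 1.252 × 10^-14 J, E₂ = 2.293 × 10^-14 J.
|ΔE| = |1.252 × 10^-14 − 2.293 × 10^-14| = 1.04 × 10^-14 J = 0.0649 MeV.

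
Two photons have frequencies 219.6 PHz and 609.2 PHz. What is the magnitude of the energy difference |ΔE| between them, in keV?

Using E = hf: E₁ = 1.4551e-16 J, E₂ = 4.0366e-16 J.
|ΔE| = |1.4551e-16 − 4.0366e-16| = 2.58e-16 J = 1.61 keV.

1.61 keV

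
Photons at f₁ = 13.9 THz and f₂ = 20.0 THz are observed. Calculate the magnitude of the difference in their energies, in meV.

Using E = hf: E₁ = 9.210e-21 J, E₂ = 1.325e-20 J.
|ΔE| = |9.210e-21 − 1.325e-20| = 4.04e-21 J = 25.2 meV.

25.2 meV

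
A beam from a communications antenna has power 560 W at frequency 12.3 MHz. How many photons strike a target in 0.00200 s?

1.37 × 10^26 photons

Total energy: E_total = P·t = 560 × 0.00200 = 1.120 J.
Per-photon energy: E = 8.150 × 10^-27 J.
N = E_total / E_photon = 1.37 × 10^26.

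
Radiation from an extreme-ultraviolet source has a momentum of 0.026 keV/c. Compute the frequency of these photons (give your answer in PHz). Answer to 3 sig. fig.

Convert to SI: p = 0.026 keV/c = 1.3895e-26 kg·m/s.
The photon relation is f = pc/h, giving f = 6.287e15 Hz.
Converting to PHz: f = 6.287 PHz ≈ 6.29 PHz.

6.29 PHz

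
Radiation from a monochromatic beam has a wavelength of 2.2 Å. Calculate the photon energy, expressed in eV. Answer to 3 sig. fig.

(h = 6.62607015 × 10^-34 J·s, c = 2.99792458 × 10^8 m/s, 1 eV = 1.602176634 × 10^-19 J.)
In SI units: λ = 2.2 Å = 2.2 × 10^-10 m.
For a photon E = hc/λ, so E = 9.029 × 10^-16 J.
Converting to eV: E = 5636 eV ≈ 5640 eV.

5640 eV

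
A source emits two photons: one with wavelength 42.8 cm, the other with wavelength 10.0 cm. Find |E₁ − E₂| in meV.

Using E = hc/λ: E₁ = 4.641·10^-25 J, E₂ = 1.986·10^-24 J.
|ΔE| = |4.641·10^-25 − 1.986·10^-24| = 1.52·10^-24 J = 9.50·10^-3 meV.

9.50·10^-3 meV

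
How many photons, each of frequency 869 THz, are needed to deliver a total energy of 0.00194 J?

3.37·10^15 photons

Per-photon energy: E = 5.758·10^-19 J (from frequency = 869 THz).
N = E_total / E_photon = 0.00194 J / 5.758·10^-19 J = 3.37·10^15.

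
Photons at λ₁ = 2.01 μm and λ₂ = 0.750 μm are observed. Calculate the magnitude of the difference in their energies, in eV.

Using E = hc/λ: E₁ = 9.883 × 10^-20 J, E₂ = 2.649 × 10^-19 J.
|ΔE| = |9.883 × 10^-20 − 2.649 × 10^-19| = 1.66 × 10^-19 J = 1.04 eV.

1.04 eV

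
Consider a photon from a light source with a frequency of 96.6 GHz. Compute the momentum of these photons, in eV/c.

4.00 × 10^-4 eV/c

(h = 6.62607015 × 10^-34 J·s, c = 2.99792458 × 10^8 m/s, 1 eV = 1.602176634 × 10^-19 J.)
First convert: f = 96.6 GHz = 9.66 × 10^10 Hz.
Apply p = hf/c: p = 2.135 × 10^-31 kg·m/s.
Converting to eV/c: p = 3.995 × 10^-4 eV/c ≈ 4.00 × 10^-4 eV/c.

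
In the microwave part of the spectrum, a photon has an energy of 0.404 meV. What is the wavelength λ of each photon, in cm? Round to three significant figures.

0.307 cm

Convert to SI: E = 0.404 meV = 6.4728e-23 J.
For a photon λ = hc/E, so λ = 0.003069 m.
Converting to cm: λ = 0.3069 cm ≈ 0.307 cm.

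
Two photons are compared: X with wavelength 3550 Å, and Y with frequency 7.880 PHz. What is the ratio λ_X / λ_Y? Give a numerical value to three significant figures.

λ_X = 3.550 × 10^-7 m (from wavelength = 3550 Å, via λ given directly).
λ_Y = 3.804 × 10^-8 m (from frequency = 7.880 PHz, via λ = c/f).
Ratio = 3.550 × 10^-7 / 3.804 × 10^-8 = 9.33.

9.33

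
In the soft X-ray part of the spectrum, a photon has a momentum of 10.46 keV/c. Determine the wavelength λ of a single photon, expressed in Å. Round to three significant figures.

1.19 Å

Use h = 6.62607015 × 10^-34 J·s, c = 2.99792458 × 10^8 m/s, 1 eV = 1.602176634 × 10^-19 J.
First convert: p = 10.46 keV/c = 5.5901 × 10^-24 kg·m/s.
Since λ = h/p for a photon, λ = 1.185 × 10^-10 m.
Converting to Å: λ = 1.185 Å ≈ 1.19 Å.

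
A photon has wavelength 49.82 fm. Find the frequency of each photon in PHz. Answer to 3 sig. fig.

Take c = 2.99792458e8 m/s.
First convert: λ = 49.82 fm = 4.982e-14 m.
Since f = c/λ for a photon, f = 6.018e21 Hz.
Converting to PHz: f = 6.018e6 PHz ≈ 6.02e6 PHz.

6.02e6 PHz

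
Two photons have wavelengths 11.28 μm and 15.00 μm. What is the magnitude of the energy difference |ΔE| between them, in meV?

27.3 meV

Using E = hc/λ: E₁ = 1.7610e-20 J, E₂ = 1.3243e-20 J.
|ΔE| = |1.7610e-20 − 1.3243e-20| = 4.37e-21 J = 27.3 meV.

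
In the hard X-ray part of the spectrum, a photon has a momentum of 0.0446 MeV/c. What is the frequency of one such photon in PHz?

First convert: p = 0.0446 MeV/c = 2.3836·10^-23 kg·m/s.
Since f = pc/h for a photon, f = 1.078·10^19 Hz.
Converting to PHz: f = 10780 PHz ≈ 1.08·10^4 PHz.

1.08·10^4 PHz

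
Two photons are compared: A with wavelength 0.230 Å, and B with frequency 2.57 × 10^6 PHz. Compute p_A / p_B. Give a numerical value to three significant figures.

p_A = 2.881 × 10^-23 kg·m/s (from wavelength = 0.230 Å, via p = h/λ).
p_B = 5.680 × 10^-21 kg·m/s (from frequency = 2.57 × 10^6 PHz, via p = hf/c).
Ratio = 2.881 × 10^-23 / 5.680 × 10^-21 = 5.07 × 10^-3.

5.07 × 10^-3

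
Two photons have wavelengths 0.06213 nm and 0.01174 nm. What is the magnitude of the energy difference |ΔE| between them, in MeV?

Using E = hc/λ: E₁ = 3.1972e-15 J, E₂ = 1.6920e-14 J.
|ΔE| = |3.1972e-15 − 1.6920e-14| = 1.37e-14 J = 0.0857 MeV.

0.0857 MeV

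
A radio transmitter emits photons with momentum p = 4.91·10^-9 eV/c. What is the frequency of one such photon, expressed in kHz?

1190 kHz

Take h = 6.62607015·10^-34 J·s, c = 2.99792458·10^8 m/s, 1 eV = 1.602176634·10^-19 J.
In SI units: p = 4.91·10^-9 eV/c = 2.6240·10^-36 kg·m/s.
The photon relation is f = pc/h, giving f = 1.187·10^6 Hz.
Converting to kHz: f = 1187 kHz ≈ 1190 kHz.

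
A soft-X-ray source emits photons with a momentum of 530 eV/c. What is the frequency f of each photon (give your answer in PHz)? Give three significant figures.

128 PHz

(h = 6.62607015·10^-34 J·s, c = 2.99792458·10^8 m/s, 1 eV = 1.602176634·10^-19 J.)
Convert to SI: p = 530 eV/c = 2.8325·10^-25 kg·m/s.
Apply f = pc/h: f = 1.282·10^17 Hz.
Converting to PHz: f = 128.2 PHz ≈ 128 PHz.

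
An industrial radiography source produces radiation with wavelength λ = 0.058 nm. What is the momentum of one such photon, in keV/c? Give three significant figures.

21.4 keV/c

Take h = 6.62607015e-34 J·s, c = 2.99792458e8 m/s, 1 eV = 1.602176634e-19 J.
In SI units: λ = 0.058 nm = 5.8e-11 m.
Since p = h/λ for a photon, p = 1.142e-23 kg·m/s.
Converting to keV/c: p = 21.38 keV/c ≈ 21.4 keV/c.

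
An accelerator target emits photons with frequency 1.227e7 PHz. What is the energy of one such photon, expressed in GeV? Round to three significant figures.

0.0507 GeV

In SI units: f = 1.227e7 PHz = 1.227e22 Hz.
The photon relation is E = hf, giving E = 8.130e-12 J.
Converting to GeV: E = 0.05074 GeV ≈ 0.0507 GeV.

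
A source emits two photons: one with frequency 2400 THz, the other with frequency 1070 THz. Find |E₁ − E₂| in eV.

5.50 eV

Using E = hf: E₁ = 1.590 × 10^-18 J, E₂ = 7.090 × 10^-19 J.
|ΔE| = |1.590 × 10^-18 − 7.090 × 10^-19| = 8.81 × 10^-19 J = 5.50 eV.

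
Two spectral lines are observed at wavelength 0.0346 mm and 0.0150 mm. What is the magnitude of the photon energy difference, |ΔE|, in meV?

46.8 meV

Using E = hc/λ: E₁ = 5.741 × 10^-21 J, E₂ = 1.324 × 10^-20 J.
|ΔE| = |5.741 × 10^-21 − 1.324 × 10^-20| = 7.50 × 10^-21 J = 46.8 meV.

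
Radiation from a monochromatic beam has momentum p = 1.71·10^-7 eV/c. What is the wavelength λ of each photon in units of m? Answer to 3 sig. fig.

Use h = 6.62607015·10^-34 J·s, c = 2.99792458·10^8 m/s, 1 eV = 1.602176634·10^-19 J.
Convert to SI: p = 1.71·10^-7 eV/c = 9.1387·10^-35 kg·m/s.
The photon relation is λ = h/p, giving λ = 7.251 m.
So λ ≈ 7.25 m.

7.25 m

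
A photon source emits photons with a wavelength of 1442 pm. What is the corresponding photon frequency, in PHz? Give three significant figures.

208 PHz

Use c = 2.99792458 × 10^8 m/s.
In SI units: λ = 1442 pm = 1.442 × 10^-9 m.
For a photon f = c/λ, so f = 2.079 × 10^17 Hz.
Converting to PHz: f = 207.9 PHz ≈ 208 PHz.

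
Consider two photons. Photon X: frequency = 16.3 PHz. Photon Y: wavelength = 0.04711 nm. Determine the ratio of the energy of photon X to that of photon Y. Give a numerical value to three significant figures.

E_X = 1.080e-17 J (from frequency = 16.3 PHz, via E = hf).
E_Y = 4.217e-15 J (from wavelength = 0.04711 nm, via E = hc/λ).
Ratio = 1.080e-17 / 4.217e-15 = 2.56e-3.

2.56e-3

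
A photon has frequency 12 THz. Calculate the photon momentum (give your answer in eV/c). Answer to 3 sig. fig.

0.0496 eV/c

Take h = 6.62607015·10^-34 J·s, c = 2.99792458·10^8 m/s, 1 eV = 1.602176634·10^-19 J.
First convert: f = 12 THz = 1.2·10^13 Hz.
The photon relation is p = hf/c, giving p = 2.652·10^-29 kg·m/s.
Converting to eV/c: p = 0.04963 eV/c ≈ 0.0496 eV/c.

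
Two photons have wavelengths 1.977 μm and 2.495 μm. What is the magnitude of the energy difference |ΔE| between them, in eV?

Using E = hc/λ: E₁ = 1.0048 × 10^-19 J, E₂ = 7.9617 × 10^-20 J.
|ΔE| = |1.0048 × 10^-19 − 7.9617 × 10^-20| = 2.09 × 10^-20 J = 0.130 eV.

0.130 eV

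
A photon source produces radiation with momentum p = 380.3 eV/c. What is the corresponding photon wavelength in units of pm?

Use h = 6.62607015 × 10^-34 J·s, c = 2.99792458 × 10^8 m/s, 1 eV = 1.602176634 × 10^-19 J.
In SI units: p = 380.3 eV/c = 2.0324 × 10^-25 kg·m/s.
Apply λ = h/p: λ = 3.260 × 10^-9 m.
Converting to pm: λ = 3260 pm ≈ 3260 pm.

3260 pm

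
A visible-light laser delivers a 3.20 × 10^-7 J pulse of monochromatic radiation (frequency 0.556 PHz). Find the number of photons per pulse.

8.69 × 10^11 photons

Per-photon energy: E = 3.684 × 10^-19 J (from frequency = 0.556 PHz).
N = E_total / E_photon = 3.20 × 10^-7 J / 3.684 × 10^-19 J = 8.69 × 10^11.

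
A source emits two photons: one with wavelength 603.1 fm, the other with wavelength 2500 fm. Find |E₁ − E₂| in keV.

1560 keV

Using E = hc/λ: E₁ = 3.2937·10^-13 J, E₂ = 7.9458·10^-14 J.
|ΔE| = |3.2937·10^-13 − 7.9458·10^-14| = 2.50·10^-13 J = 1560 keV.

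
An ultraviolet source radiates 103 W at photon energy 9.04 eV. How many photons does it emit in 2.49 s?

1.77e20 photons

Total energy: E_total = P·t = 103 × 2.49 = 256.5 J.
Per-photon energy: E = 1.448e-18 J.
N = E_total / E_photon = 1.77e20.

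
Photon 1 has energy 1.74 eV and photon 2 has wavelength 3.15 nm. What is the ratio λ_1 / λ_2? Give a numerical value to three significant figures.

λ_1 = 7.126e-7 m (from energy = 1.74 eV, via λ = hc/E).
λ_2 = 3.150e-9 m (from wavelength = 3.15 nm, via λ given directly).
Ratio = 7.126e-7 / 3.150e-9 = 226.

226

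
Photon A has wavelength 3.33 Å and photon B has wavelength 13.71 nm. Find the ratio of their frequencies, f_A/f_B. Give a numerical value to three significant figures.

41.2

f_A = 9.003 × 10^17 Hz (from wavelength = 3.33 Å, via f = c/λ).
f_B = 2.187 × 10^16 Hz (from wavelength = 13.71 nm, via f = c/λ).
Ratio = 9.003 × 10^17 / 2.187 × 10^16 = 41.2.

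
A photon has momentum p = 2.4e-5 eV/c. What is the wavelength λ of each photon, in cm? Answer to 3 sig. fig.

Take h = 6.62607015e-34 J·s, c = 2.99792458e8 m/s, 1 eV = 1.602176634e-19 J.
In SI units: p = 2.4e-5 eV/c = 1.2826e-32 kg·m/s.
Apply λ = h/p: λ = 0.05166 m.
Converting to cm: λ = 5.166 cm ≈ 5.17 cm.

5.17 cm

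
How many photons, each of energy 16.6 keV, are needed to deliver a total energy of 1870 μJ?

Per-photon energy: E = 2.660·10^-15 J (from energy = 16.6 keV).
N = E_total / E_photon = 0.00187 J / 2.660·10^-15 J = 7.03·10^11.

7.03·10^11 photons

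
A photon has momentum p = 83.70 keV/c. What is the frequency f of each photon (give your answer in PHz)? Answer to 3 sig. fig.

2.02 × 10^4 PHz

(h = 6.62607015 × 10^-34 J·s, c = 2.99792458 × 10^8 m/s, 1 eV = 1.602176634 × 10^-19 J.)
In SI units: p = 83.70 keV/c = 4.4732 × 10^-23 kg·m/s.
Since f = pc/h for a photon, f = 2.024 × 10^19 Hz.
Converting to PHz: f = 20240 PHz ≈ 2.02 × 10^4 PHz.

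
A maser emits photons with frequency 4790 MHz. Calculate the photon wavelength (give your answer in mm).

62.6 mm

Convert to SI: f = 4790 MHz = 4.79 × 10^9 Hz.
For a photon λ = c/f, so λ = 0.06259 m.
Converting to mm: λ = 62.59 mm ≈ 62.6 mm.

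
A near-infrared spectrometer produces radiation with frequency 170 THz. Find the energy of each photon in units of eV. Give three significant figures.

Use h = 6.62607015·10^-34 J·s, 1 eV = 1.602176634·10^-19 J.
First convert: f = 170 THz = 1.7·10^14 Hz.
The photon relation is E = hf, giving E = 1.126·10^-19 J.
Converting to eV: E = 0.7031 eV ≈ 0.703 eV.

0.703 eV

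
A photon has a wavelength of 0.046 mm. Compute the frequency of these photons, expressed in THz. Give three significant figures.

6.52 THz

Convert to SI: λ = 0.046 mm = 4.6·10^-5 m.
The photon relation is f = c/λ, giving f = 6.517·10^12 Hz.
Converting to THz: f = 6.517 THz ≈ 6.52 THz.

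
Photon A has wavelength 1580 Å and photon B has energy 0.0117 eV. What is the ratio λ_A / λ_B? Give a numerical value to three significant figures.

1.49e-3

λ_A = 1.580e-7 m (from wavelength = 1580 Å, via λ given directly).
λ_B = 1.060e-4 m (from energy = 0.0117 eV, via λ = hc/E).
Ratio = 1.580e-7 / 1.060e-4 = 1.49e-3.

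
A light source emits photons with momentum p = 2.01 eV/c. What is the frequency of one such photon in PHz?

0.486 PHz

First convert: p = 2.01 eV/c = 1.0742e-27 kg·m/s.
Apply f = pc/h: f = 4.860e14 Hz.
Converting to PHz: f = 0.4860 PHz ≈ 0.486 PHz.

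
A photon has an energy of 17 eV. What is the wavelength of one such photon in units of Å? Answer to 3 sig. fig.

In SI units: E = 17 eV = 2.7237e-18 J.
For a photon λ = hc/E, so λ = 7.293e-8 m.
Converting to Å: λ = 729.3 Å ≈ 729 Å.

729 Å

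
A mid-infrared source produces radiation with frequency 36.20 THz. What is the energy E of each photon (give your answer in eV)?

Convert to SI: f = 36.20 THz = 3.620 × 10^13 Hz.
Since E = hf for a photon, E = 2.399 × 10^-20 J.
Converting to eV: E = 0.1497 eV ≈ 0.150 eV.

0.150 eV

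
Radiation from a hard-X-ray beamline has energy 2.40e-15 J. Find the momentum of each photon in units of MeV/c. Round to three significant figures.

(c = 2.99792458e8 m/s, 1 eV = 1.602176634e-19 J.)
Apply p = E/c: p = 8.006e-24 kg·m/s.
Converting to MeV/c: p = 0.01498 MeV/c ≈ 0.0150 MeV/c.

0.0150 MeV/c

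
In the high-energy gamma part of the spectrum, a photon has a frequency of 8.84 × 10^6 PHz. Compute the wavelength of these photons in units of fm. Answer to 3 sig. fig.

In SI units: f = 8.84 × 10^6 PHz = 8.84 × 10^21 Hz.
For a photon λ = c/f, so λ = 3.391 × 10^-14 m.
Converting to fm: λ = 33.91 fm ≈ 33.9 fm.

33.9 fm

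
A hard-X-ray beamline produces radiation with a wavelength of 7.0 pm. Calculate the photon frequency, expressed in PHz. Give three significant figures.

4.28e4 PHz

In SI units: λ = 7.0 pm = 7.0e-12 m.
Since f = c/λ for a photon, f = 4.283e19 Hz.
Converting to PHz: f = 42830 PHz ≈ 4.28e4 PHz.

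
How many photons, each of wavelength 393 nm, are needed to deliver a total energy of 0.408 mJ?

Per-photon energy: E = 5.055 × 10^-19 J (from wavelength = 393 nm).
N = E_total / E_photon = 4.08 × 10^-4 J / 5.055 × 10^-19 J = 8.07 × 10^14.

8.07 × 10^14 photons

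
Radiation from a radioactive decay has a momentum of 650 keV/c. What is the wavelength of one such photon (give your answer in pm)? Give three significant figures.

1.91 pm

Take h = 6.62607015 × 10^-34 J·s, c = 2.99792458 × 10^8 m/s, 1 eV = 1.602176634 × 10^-19 J.
In SI units: p = 650 keV/c = 3.4738 × 10^-22 kg·m/s.
For a photon λ = h/p, so λ = 1.907 × 10^-12 m.
Converting to pm: λ = 1.907 pm ≈ 1.91 pm.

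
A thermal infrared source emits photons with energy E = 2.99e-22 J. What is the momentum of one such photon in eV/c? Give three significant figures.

1.87e-3 eV/c

The photon relation is p = E/c, giving p = 9.974e-31 kg·m/s.
Converting to eV/c: p = 0.001866 eV/c ≈ 1.87e-3 eV/c.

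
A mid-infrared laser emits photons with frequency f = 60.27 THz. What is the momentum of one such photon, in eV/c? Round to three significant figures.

0.249 eV/c

Take h = 6.62607015 × 10^-34 J·s, c = 2.99792458 × 10^8 m/s, 1 eV = 1.602176634 × 10^-19 J.
Convert to SI: f = 60.27 THz = 6.027 × 10^13 Hz.
The photon relation is p = hf/c, giving p = 1.332 × 10^-28 kg·m/s.
Converting to eV/c: p = 0.2493 eV/c ≈ 0.249 eV/c.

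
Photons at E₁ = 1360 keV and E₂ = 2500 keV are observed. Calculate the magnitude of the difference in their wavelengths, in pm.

Using λ = hc/E: λ₁ = 9.1165·10^-13 m, λ₂ = 4.9594·10^-13 m.
|Δλ| = |9.1165·10^-13 − 4.9594·10^-13| = 4.16·10^-13 m = 0.416 pm.

0.416 pm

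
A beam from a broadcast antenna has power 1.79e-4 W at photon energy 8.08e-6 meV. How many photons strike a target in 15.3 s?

Total energy: E_total = P·t = 1.79e-4 × 15.3 = 0.002739 J.
Per-photon energy: E = 1.295e-27 J.
N = E_total / E_photon = 2.12e24.

2.12e24 photons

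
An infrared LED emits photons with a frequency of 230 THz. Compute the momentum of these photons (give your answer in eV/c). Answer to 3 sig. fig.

0.951 eV/c

(h = 6.62607015e-34 J·s, c = 2.99792458e8 m/s, 1 eV = 1.602176634e-19 J.)
Convert to SI: f = 230 THz = 2.3e14 Hz.
The photon relation is p = hf/c, giving p = 5.084e-28 kg·m/s.
Converting to eV/c: p = 0.9512 eV/c ≈ 0.951 eV/c.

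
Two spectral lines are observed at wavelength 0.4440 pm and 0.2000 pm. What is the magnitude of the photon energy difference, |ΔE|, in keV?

3410 keV

Using E = hc/λ: E₁ = 4.4740e-13 J, E₂ = 9.9322e-13 J.
|ΔE| = |4.4740e-13 − 9.9322e-13| = 5.46e-13 J = 3410 keV.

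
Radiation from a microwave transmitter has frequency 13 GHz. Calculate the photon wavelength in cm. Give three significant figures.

(c = 2.99792458·10^8 m/s.)
First convert: f = 13 GHz = 1.3·10^10 Hz.
The photon relation is λ = c/f, giving λ = 0.02306 m.
Converting to cm: λ = 2.306 cm ≈ 2.31 cm.

2.31 cm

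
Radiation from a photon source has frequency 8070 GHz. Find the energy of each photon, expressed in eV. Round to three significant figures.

(h = 6.62607015 × 10^-34 J·s, 1 eV = 1.602176634 × 10^-19 J.)
First convert: f = 8070 GHz = 8.07 × 10^12 Hz.
The photon relation is E = hf, giving E = 5.347 × 10^-21 J.
Converting to eV: E = 0.03337 eV ≈ 0.0334 eV.

0.0334 eV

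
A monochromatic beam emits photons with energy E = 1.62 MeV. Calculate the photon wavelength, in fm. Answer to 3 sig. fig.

(h = 6.62607015·10^-34 J·s, c = 2.99792458·10^8 m/s, 1 eV = 1.602176634·10^-19 J.)
In SI units: E = 1.62 MeV = 2.5955·10^-13 J.
For a photon λ = hc/E, so λ = 7.653·10^-13 m.
Converting to fm: λ = 765.3 fm ≈ 765 fm.

765 fm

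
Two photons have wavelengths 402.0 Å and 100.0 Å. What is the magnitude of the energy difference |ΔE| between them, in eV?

93.1 eV

Using E = hc/λ: E₁ = 4.9414e-18 J, E₂ = 1.9864e-17 J.
|ΔE| = |4.9414e-18 − 1.9864e-17| = 1.49e-17 J = 93.1 eV.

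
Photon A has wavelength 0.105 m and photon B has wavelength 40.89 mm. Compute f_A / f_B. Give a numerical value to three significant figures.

0.389

f_A = 2.855 × 10^9 Hz (from wavelength = 0.105 m, via f = c/λ).
f_B = 7.332 × 10^9 Hz (from wavelength = 40.89 mm, via f = c/λ).
Ratio = 2.855 × 10^9 / 7.332 × 10^9 = 0.389.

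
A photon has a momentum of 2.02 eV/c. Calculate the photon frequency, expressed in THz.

488 THz

Convert to SI: p = 2.02 eV/c = 1.0795 × 10^-27 kg·m/s.
Apply f = pc/h: f = 4.884 × 10^14 Hz.
Converting to THz: f = 488.4 THz ≈ 488 THz.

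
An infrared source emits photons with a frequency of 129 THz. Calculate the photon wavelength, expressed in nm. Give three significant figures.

(c = 2.99792458e8 m/s.)
In SI units: f = 129 THz = 1.29e14 Hz.
Apply λ = c/f: λ = 2.324e-6 m.
Converting to nm: λ = 2324 nm ≈ 2320 nm.

2320 nm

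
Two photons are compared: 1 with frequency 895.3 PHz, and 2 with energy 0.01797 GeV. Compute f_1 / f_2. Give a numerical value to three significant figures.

f_1 = 8.953e17 Hz (from frequency = 895.3 PHz, via f given directly).
f_2 = 4.345e21 Hz (from energy = 0.01797 GeV, via f = E/h).
Ratio = 8.953e17 / 4.345e21 = 2.06e-4.

2.06e-4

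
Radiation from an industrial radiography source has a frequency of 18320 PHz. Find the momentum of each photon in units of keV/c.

75.8 keV/c

In SI units: f = 18320 PHz = 1.832 × 10^19 Hz.
Apply p = hf/c: p = 4.049 × 10^-23 kg·m/s.
Converting to keV/c: p = 75.77 keV/c ≈ 75.8 keV/c.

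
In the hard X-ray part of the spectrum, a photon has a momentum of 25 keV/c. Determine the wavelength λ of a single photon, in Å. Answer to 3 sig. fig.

0.496 Å

Use h = 6.62607015 × 10^-34 J·s, c = 2.99792458 × 10^8 m/s, 1 eV = 1.602176634 × 10^-19 J.
Convert to SI: p = 25 keV/c = 1.3361 × 10^-23 kg·m/s.
For a photon λ = h/p, so λ = 4.959 × 10^-11 m.
Converting to Å: λ = 0.4959 Å ≈ 0.496 Å.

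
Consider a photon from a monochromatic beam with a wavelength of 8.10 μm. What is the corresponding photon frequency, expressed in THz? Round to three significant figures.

Convert to SI: λ = 8.10 μm = 8.10e-6 m.
Since f = c/λ for a photon, f = 3.701e13 Hz.
Converting to THz: f = 37.01 THz ≈ 37.0 THz.

37.0 THz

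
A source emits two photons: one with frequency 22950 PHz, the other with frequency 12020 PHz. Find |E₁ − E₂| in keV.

Using E = hf: E₁ = 1.5207e-14 J, E₂ = 7.9645e-15 J.
|ΔE| = |1.5207e-14 − 7.9645e-15| = 7.24e-15 J = 45.2 keV.

45.2 keV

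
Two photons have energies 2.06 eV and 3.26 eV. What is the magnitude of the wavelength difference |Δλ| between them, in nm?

222 nm

Using λ = hc/E: λ₁ = 6.019 × 10^-7 m, λ₂ = 3.803 × 10^-7 m.
|Δλ| = |6.019 × 10^-7 − 3.803 × 10^-7| = 2.22 × 10^-7 m = 222 nm.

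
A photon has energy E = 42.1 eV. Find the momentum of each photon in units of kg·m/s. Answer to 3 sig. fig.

(c = 2.99792458e8 m/s, 1 eV = 1.602176634e-19 J.)
In SI units: E = 42.1 eV = 6.7452e-18 J.
For a photon p = E/c, so p = 2.250e-26 kg·m/s.
So p ≈ 2.25e-26 kg·m/s.

2.25e-26 kg·m/s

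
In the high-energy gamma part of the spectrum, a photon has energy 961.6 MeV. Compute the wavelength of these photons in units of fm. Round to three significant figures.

1.29 fm

Convert to SI: E = 961.6 MeV = 1.5407e-10 J.
Since λ = hc/E for a photon, λ = 1.289e-15 m.
Converting to fm: λ = 1.289 fm ≈ 1.29 fm.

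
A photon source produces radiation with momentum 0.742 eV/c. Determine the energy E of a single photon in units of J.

In SI units: p = 0.742 eV/c = 3.9655e-28 kg·m/s.
Apply E = pc: E = 1.189e-19 J.
So E ≈ 1.19e-19 J.

1.19e-19 J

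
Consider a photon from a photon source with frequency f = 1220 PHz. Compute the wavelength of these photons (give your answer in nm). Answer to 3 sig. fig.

(c = 2.99792458 × 10^8 m/s.)
In SI units: f = 1220 PHz = 1.22 × 10^18 Hz.
Apply λ = c/f: λ = 2.457 × 10^-10 m.
Converting to nm: λ = 0.2457 nm ≈ 0.246 nm.

0.246 nm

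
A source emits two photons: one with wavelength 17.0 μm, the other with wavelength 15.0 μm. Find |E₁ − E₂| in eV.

9.72e-3 eV

Using E = hc/λ: E₁ = 1.168e-20 J, E₂ = 1.324e-20 J.
|ΔE| = |1.168e-20 − 1.324e-20| = 1.56e-21 J = 9.72e-3 eV.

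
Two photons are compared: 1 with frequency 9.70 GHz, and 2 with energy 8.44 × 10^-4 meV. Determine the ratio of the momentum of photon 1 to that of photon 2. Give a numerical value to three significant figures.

p_1 = 2.144 × 10^-32 kg·m/s (from frequency = 9.70 GHz, via p = hf/c).
p_2 = 4.511 × 10^-34 kg·m/s (from energy = 8.44 × 10^-4 meV, via p = E/c).
Ratio = 2.144 × 10^-32 / 4.511 × 10^-34 = 47.5.

47.5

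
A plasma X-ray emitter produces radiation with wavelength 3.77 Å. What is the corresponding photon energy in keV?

Use h = 6.62607015e-34 J·s, c = 2.99792458e8 m/s, 1 eV = 1.602176634e-19 J.
In SI units: λ = 3.77 Å = 3.77e-10 m.
Apply E = hc/λ: E = 5.269e-16 J.
Converting to keV: E = 3.289 keV ≈ 3.29 keV.

3.29 keV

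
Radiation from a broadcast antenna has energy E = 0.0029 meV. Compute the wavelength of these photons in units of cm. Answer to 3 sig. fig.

First convert: E = 0.0029 meV = 4.6463 × 10^-25 J.
Apply λ = hc/E: λ = 0.4275 m.
Converting to cm: λ = 42.75 cm ≈ 42.8 cm.

42.8 cm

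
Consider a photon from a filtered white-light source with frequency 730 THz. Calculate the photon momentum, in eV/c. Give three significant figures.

In SI units: f = 730 THz = 7.30 × 10^14 Hz.
Since p = hf/c for a photon, p = 1.613 × 10^-27 kg·m/s.
Converting to eV/c: p = 3.019 eV/c ≈ 3.02 eV/c.

3.02 eV/c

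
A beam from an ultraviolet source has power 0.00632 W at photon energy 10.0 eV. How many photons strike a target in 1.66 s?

6.55 × 10^15 photons

Total energy: E_total = P·t = 0.00632 × 1.66 = 0.01049 J.
Per-photon energy: E = 1.602 × 10^-18 J.
N = E_total / E_photon = 6.55 × 10^15.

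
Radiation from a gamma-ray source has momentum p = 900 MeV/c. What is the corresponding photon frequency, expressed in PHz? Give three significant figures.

Use h = 6.62607015e-34 J·s, c = 2.99792458e8 m/s, 1 eV = 1.602176634e-19 J.
In SI units: p = 900 MeV/c = 4.8099e-19 kg·m/s.
For a photon f = pc/h, so f = 2.176e23 Hz.
Converting to PHz: f = 2.176e8 PHz ≈ 2.18e8 PHz.

2.18e8 PHz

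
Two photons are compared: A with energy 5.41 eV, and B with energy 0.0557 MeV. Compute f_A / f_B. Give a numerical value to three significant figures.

f_A = 1.308 × 10^15 Hz (from energy = 5.41 eV, via f = E/h).
f_B = 1.347 × 10^19 Hz (from energy = 0.0557 MeV, via f = E/h).
Ratio = 1.308 × 10^15 / 1.347 × 10^19 = 9.71 × 10^-5.

9.71 × 10^-5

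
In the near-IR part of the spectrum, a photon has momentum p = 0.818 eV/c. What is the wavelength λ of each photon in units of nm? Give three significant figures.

1520 nm

In SI units: p = 0.818 eV/c = 4.3716e-28 kg·m/s.
For a photon λ = h/p, so λ = 1.516e-6 m.
Converting to nm: λ = 1516 nm ≈ 1520 nm.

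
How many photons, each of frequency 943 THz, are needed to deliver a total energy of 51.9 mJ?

8.31 × 10^16 photons

Per-photon energy: E = 6.248 × 10^-19 J (from frequency = 943 THz).
N = E_total / E_photon = 0.0519 J / 6.248 × 10^-19 J = 8.31 × 10^16.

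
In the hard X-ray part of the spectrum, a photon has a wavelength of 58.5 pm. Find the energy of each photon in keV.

Take h = 6.62607015·10^-34 J·s, c = 2.99792458·10^8 m/s, 1 eV = 1.602176634·10^-19 J.
In SI units: λ = 58.5 pm = 5.85·10^-11 m.
Apply E = hc/λ: E = 3.396·10^-15 J.
Converting to keV: E = 21.19 keV ≈ 21.2 keV.

21.2 keV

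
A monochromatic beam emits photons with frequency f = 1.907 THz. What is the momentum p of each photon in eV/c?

In SI units: f = 1.907 THz = 1.907 × 10^12 Hz.
Since p = hf/c for a photon, p = 4.215 × 10^-30 kg·m/s.
Converting to eV/c: p = 0.007887 eV/c ≈ 7.89 × 10^-3 eV/c.

7.89 × 10^-3 eV/c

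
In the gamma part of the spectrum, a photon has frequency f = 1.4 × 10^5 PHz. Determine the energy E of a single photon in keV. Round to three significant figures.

579 keV

First convert: f = 1.4 × 10^5 PHz = 1.4 × 10^20 Hz.
The photon relation is E = hf, giving E = 9.276 × 10^-14 J.
Converting to keV: E = 579.0 keV ≈ 579 keV.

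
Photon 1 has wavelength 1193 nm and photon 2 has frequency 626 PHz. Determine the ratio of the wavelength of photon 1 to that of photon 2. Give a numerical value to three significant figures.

λ_1 = 1.193e-6 m (from wavelength = 1193 nm, via λ given directly).
λ_2 = 4.789e-10 m (from frequency = 626 PHz, via λ = c/f).
Ratio = 1.193e-6 / 4.789e-10 = 2490.

2490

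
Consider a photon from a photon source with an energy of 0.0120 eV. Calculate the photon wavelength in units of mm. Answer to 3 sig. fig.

0.103 mm

Use h = 6.62607015·10^-34 J·s, c = 2.99792458·10^8 m/s, 1 eV = 1.602176634·10^-19 J.
In SI units: E = 0.0120 eV = 1.9226·10^-21 J.
For a photon λ = hc/E, so λ = 1.033·10^-4 m.
Converting to mm: λ = 0.1033 mm ≈ 0.103 mm.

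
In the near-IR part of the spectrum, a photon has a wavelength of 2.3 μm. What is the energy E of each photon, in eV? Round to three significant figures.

In SI units: λ = 2.3 μm = 2.3·10^-6 m.
Since E = hc/λ for a photon, E = 8.637·10^-20 J.
Converting to eV: E = 0.5391 eV ≈ 0.539 eV.

0.539 eV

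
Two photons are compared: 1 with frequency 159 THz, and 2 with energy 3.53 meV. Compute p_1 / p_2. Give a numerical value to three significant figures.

p_1 = 3.514 × 10^-28 kg·m/s (from frequency = 159 THz, via p = hf/c).
p_2 = 1.887 × 10^-30 kg·m/s (from energy = 3.53 meV, via p = E/c).
Ratio = 3.514 × 10^-28 / 1.887 × 10^-30 = 186.

186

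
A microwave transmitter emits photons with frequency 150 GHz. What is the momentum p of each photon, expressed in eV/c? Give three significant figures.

Use h = 6.62607015 × 10^-34 J·s, c = 2.99792458 × 10^8 m/s, 1 eV = 1.602176634 × 10^-19 J.
First convert: f = 150 GHz = 1.5 × 10^11 Hz.
The photon relation is p = hf/c, giving p = 3.315 × 10^-31 kg·m/s.
Converting to eV/c: p = 6.204 × 10^-4 eV/c ≈ 6.20 × 10^-4 eV/c.

6.20 × 10^-4 eV/c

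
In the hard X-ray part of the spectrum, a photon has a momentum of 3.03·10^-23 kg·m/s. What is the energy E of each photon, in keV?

56.7 keV

For a photon E = pc, so E = 9.084·10^-15 J.
Converting to keV: E = 56.70 keV ≈ 56.7 keV.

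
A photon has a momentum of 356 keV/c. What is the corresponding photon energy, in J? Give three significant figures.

5.70e-14 J

Convert to SI: p = 356 keV/c = 1.9026e-22 kg·m/s.
Since E = pc for a photon, E = 5.704e-14 J.
So E ≈ 5.70e-14 J.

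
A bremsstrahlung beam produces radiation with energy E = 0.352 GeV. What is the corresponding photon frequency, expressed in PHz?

First convert: E = 0.352 GeV = 5.6397e-11 J.
Apply f = E/h: f = 8.511e22 Hz.
Converting to PHz: f = 8.511e7 PHz ≈ 8.51e7 PHz.

8.51e7 PHz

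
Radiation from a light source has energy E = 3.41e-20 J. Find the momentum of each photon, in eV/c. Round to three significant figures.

0.213 eV/c

Use c = 2.99792458e8 m/s, 1 eV = 1.602176634e-19 J.
Since p = E/c for a photon, p = 1.137e-28 kg·m/s.
Converting to eV/c: p = 0.2128 eV/c ≈ 0.213 eV/c.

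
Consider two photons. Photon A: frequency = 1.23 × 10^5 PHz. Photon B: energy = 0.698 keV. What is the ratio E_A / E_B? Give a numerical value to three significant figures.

729

E_A = 8.150 × 10^-14 J (from frequency = 1.23 × 10^5 PHz, via E = hf).
E_B = 1.118 × 10^-16 J (from energy = 0.698 keV, via E given directly).
Ratio = 8.150 × 10^-14 / 1.118 × 10^-16 = 729.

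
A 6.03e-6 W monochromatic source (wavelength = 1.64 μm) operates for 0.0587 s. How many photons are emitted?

Total energy: E_total = P·t = 6.03e-6 × 0.0587 = 3.540e-7 J.
Per-photon energy: E = 1.211e-19 J.
N = E_total / E_photon = 2.92e12.

2.92e12 photons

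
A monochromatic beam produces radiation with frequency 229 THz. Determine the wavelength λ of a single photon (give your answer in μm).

1.31 μm

(c = 2.99792458e8 m/s.)
First convert: f = 229 THz = 2.29e14 Hz.
Apply λ = c/f: λ = 1.309e-6 m.
Converting to μm: λ = 1.309 μm ≈ 1.31 μm.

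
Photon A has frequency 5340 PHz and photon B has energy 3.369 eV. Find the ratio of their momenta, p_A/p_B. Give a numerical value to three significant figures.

p_A = 1.180e-23 kg·m/s (from frequency = 5340 PHz, via p = hf/c).
p_B = 1.800e-27 kg·m/s (from energy = 3.369 eV, via p = E/c).
Ratio = 1.180e-23 / 1.800e-27 = 6560.

6560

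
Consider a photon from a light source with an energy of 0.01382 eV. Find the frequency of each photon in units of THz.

Take h = 6.62607015e-34 J·s, 1 eV = 1.602176634e-19 J.
Convert to SI: E = 0.01382 eV = 2.2142e-21 J.
For a photon f = E/h, so f = 3.342e12 Hz.
Converting to THz: f = 3.342 THz ≈ 3.34 THz.

3.34 THz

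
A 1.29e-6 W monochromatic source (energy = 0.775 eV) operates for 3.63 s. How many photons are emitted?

3.77e13 photons

Total energy: E_total = P·t = 1.29e-6 × 3.63 = 4.683e-6 J.
Per-photon energy: E = 1.242e-19 J.
N = E_total / E_photon = 3.77e13.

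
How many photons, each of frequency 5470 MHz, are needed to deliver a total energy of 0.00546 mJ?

1.51e18 photons

Per-photon energy: E = 3.624e-24 J (from frequency = 5470 MHz).
N = E_total / E_photon = 5.46e-6 J / 3.624e-24 J = 1.51e18.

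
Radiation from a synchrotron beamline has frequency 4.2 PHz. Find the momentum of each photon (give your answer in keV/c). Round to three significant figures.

0.0174 keV/c

(h = 6.62607015 × 10^-34 J·s, c = 2.99792458 × 10^8 m/s, 1 eV = 1.602176634 × 10^-19 J.)
Convert to SI: f = 4.2 PHz = 4.2 × 10^15 Hz.
Apply p = hf/c: p = 9.283 × 10^-27 kg·m/s.
Converting to keV/c: p = 0.01737 keV/c ≈ 0.0174 keV/c.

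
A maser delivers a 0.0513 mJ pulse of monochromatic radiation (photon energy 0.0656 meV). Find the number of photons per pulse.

Per-photon energy: E = 1.051e-23 J (from energy = 0.0656 meV).
N = E_total / E_photon = 5.13e-5 J / 1.051e-23 J = 4.88e18.

4.88e18 photons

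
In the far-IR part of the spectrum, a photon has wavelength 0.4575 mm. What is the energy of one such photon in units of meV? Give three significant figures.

2.71 meV

Take h = 6.62607015e-34 J·s, c = 2.99792458e8 m/s, 1 eV = 1.602176634e-19 J.
Convert to SI: λ = 0.4575 mm = 4.575e-4 m.
For a photon E = hc/λ, so E = 4.342e-22 J.
Converting to meV: E = 2.710 meV ≈ 2.71 meV.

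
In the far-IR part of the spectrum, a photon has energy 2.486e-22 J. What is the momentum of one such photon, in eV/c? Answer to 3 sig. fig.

1.55e-3 eV/c

Apply p = E/c: p = 8.292e-31 kg·m/s.
Converting to eV/c: p = 0.001552 eV/c ≈ 1.55e-3 eV/c.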